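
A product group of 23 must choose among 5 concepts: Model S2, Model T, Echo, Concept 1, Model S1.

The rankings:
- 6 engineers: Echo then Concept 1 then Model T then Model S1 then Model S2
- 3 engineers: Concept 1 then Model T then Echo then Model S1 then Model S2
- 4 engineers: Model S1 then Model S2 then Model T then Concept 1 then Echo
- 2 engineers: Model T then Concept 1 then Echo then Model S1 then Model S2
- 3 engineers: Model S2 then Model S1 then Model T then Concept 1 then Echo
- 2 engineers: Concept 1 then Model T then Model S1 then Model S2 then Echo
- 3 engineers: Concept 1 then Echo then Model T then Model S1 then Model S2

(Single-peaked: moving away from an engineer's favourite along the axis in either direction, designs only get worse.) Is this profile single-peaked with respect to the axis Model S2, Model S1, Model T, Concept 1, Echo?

Axis positions: Model S2=1, Model S1=2, Model T=3, Concept 1=4, Echo=5.
Type 1 (peak Echo at position 5): ranking walks positions 5-4-3-2-1, expanding outward from the peak — single-peaked.
Type 2 (peak Concept 1 at position 4): ranking walks positions 4-3-5-2-1, expanding outward from the peak — single-peaked.
Type 3 (peak Model S1 at position 2): ranking walks positions 2-1-3-4-5, expanding outward from the peak — single-peaked.
Type 4 (peak Model T at position 3): ranking walks positions 3-4-5-2-1, expanding outward from the peak — single-peaked.
Type 5 (peak Model S2 at position 1): ranking walks positions 1-2-3-4-5, expanding outward from the peak — single-peaked.
Type 6 (peak Concept 1 at position 4): ranking walks positions 4-3-2-1-5, expanding outward from the peak — single-peaked.
Type 7 (peak Concept 1 at position 4): ranking walks positions 4-5-3-2-1, expanding outward from the peak — single-peaked.
Every ranking is single-peaked on this axis.

yes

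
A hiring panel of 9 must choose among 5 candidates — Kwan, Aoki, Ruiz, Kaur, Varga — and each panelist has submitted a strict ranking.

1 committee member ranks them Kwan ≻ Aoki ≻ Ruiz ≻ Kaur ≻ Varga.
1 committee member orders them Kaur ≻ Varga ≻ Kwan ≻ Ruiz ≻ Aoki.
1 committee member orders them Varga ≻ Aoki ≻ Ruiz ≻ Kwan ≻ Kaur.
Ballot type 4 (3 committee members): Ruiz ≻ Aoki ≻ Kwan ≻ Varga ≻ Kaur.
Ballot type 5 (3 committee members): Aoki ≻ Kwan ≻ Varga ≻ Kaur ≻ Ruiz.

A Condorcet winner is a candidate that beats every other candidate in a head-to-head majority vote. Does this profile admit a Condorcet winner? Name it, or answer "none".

Aoki

Head-to-head results (9 committee members):
Kwan vs Aoki: Kwan is ranked higher on 1+1 = 2 ballots, Aoki on 7. Aoki wins 7–2.
Kwan vs Ruiz: 5 to 4, Kwan.
Kwan vs Kaur: Kwan is ranked higher on 1+1+3+3 = 8 ballots, Kaur on 1. Kwan wins 8–1.
Kwan vs Varga: 7 to 2, Kwan.
Aoki vs Ruiz: Aoki wins 5–4.
Aoki vs Kaur: 1+1+3+3 = 8 for Aoki, 1 for Kaur — Aoki by 8–1.
Aoki vs Varga: Aoki wins 7–2.
Ruiz vs Kaur: 5 to 4, Ruiz.
Ruiz vs Varga: 4 to 5, Varga.
Kaur vs Varga: Varga, 7–2.
Only Aoki has no losses; Aoki is the Condorcet winner.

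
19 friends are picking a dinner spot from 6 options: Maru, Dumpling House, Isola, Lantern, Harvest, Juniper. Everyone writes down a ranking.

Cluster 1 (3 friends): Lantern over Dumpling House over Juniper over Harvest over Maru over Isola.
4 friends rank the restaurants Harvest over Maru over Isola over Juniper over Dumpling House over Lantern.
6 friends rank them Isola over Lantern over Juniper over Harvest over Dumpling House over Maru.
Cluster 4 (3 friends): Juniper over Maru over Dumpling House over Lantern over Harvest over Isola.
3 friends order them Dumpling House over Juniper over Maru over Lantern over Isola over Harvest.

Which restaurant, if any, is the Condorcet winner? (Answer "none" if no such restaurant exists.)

Check each pair by majority over 19 ballots:
Maru vs Dumpling House: Maru preferred on 4+3 = 7 ballots; Dumpling House wins 12–7.
Maru vs Isola: Maru preferred on 3+4+3+3 = 13 ballots; Maru wins 13–6.
Maru vs Lantern: Maru preferred on 4+3+3 = 10 ballots; Maru wins 10–9.
Maru vs Harvest: Maru is ranked higher on 3+3 = 6 ballots, Harvest on 13. Harvest wins 13–6.
Maru vs Juniper: Maru is ranked higher on 4 ballots, Juniper on 15. Juniper wins 15–4.
Dumpling House vs Isola: 9 to 10, Isola.
Dumpling House vs Lantern: 10 to 9, Dumpling House.
Dumpling House vs Harvest: Dumpling House is ranked higher on 3+3+3 = 9 ballots, Harvest on 10. Harvest wins 10–9.
Dumpling House vs Juniper: Dumpling House preferred on 3+3 = 6 ballots; Juniper wins 13–6.
Isola vs Lantern: 10 to 9, Isola.
Isola vs Harvest: 6+3 = 9 for Isola, 10 for Harvest — Harvest by 10–9.
Isola vs Juniper: Isola preferred on 4+6 = 10 ballots; Isola wins 10–9.
Lantern vs Harvest: Lantern preferred on 3+6+3+3 = 15 ballots; Lantern wins 15–4.
Lantern vs Juniper: Lantern preferred on 3+6 = 9 ballots; Juniper wins 10–9.
Harvest vs Juniper: 4 to 15, Juniper.
Every restaurant loses at least once (Maru loses to Dumpling House; Dumpling House loses to Isola; Isola loses to Maru; Lantern loses to Maru; Harvest loses to Lantern; Juniper loses to Isola). The majority relation contains the cycle Maru > Isola > Dumpling House > Maru, so there is no Condorcet winner.

none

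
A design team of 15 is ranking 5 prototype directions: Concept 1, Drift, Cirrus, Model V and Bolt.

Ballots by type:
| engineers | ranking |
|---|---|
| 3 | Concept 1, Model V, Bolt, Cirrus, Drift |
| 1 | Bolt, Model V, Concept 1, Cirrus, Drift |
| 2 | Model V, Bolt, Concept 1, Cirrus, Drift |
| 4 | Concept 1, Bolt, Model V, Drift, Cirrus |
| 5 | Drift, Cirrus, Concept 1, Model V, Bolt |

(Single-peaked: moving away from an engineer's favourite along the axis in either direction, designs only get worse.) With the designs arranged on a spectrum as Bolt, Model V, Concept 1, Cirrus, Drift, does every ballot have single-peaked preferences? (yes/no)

no

Axis positions: Bolt=1, Model V=2, Concept 1=3, Cirrus=4, Drift=5.
Type 1 (peak Concept 1 at position 3): ranking walks positions 3-2-1-4-5, expanding outward from the peak — single-peaked.
Type 2 (peak Bolt at position 1): ranking walks positions 1-2-3-4-5, expanding outward from the peak — single-peaked.
Type 3 (peak Model V at position 2): ranking walks positions 2-1-3-4-5, expanding outward from the peak — single-peaked.
Type 4: ranking walks positions 3-1-2-5-4; Bolt is ranked above Model V even though Model V lies between Bolt and the peak Concept 1 on the axis — preferences dip and rise again. Not single-peaked.
Type 5 (peak Drift at position 5): ranking walks positions 5-4-3-2-1, expanding outward from the peak — single-peaked.
Type 4 violates single-peakedness, so the profile is not single-peaked on this axis.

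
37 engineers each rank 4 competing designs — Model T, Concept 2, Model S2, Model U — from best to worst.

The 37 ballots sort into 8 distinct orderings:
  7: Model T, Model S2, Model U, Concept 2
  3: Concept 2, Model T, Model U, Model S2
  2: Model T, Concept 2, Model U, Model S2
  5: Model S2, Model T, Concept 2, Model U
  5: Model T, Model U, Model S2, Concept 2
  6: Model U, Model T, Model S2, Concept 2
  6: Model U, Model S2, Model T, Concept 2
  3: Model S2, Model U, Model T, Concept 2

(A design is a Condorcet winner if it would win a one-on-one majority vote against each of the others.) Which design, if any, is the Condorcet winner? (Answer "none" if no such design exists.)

Head-to-head results (37 engineers):
Model T–Concept 2: Model T 34–3.
Model T vs Model S2: Model T wins 23–14.
Model T vs Model U: Model T wins 22–15.
Concept 2 vs Model S2: Model S2, 32–5.
Concept 2 vs Model U: Model U, 27–10.
Model S2–Model U: Model U 22–15.
Model T beats each of Concept 2, Model S2, Model U — Model T is the Condorcet winner.

Model T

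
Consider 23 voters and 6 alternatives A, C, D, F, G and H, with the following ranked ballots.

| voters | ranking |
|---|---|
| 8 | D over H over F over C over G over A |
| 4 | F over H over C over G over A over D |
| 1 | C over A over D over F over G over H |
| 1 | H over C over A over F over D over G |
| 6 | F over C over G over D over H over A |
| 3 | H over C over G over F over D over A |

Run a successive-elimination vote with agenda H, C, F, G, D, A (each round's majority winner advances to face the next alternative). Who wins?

D

Round 1: H vs C — 16–7, H advances.
Round 2: H vs F — 12–11, H advances.
Round 3: H vs G — 16–7, H advances.
Round 4: H vs D — 8–15, D advances.
Round 5: D vs A — 17–6, D advances.
The agenda winner is D.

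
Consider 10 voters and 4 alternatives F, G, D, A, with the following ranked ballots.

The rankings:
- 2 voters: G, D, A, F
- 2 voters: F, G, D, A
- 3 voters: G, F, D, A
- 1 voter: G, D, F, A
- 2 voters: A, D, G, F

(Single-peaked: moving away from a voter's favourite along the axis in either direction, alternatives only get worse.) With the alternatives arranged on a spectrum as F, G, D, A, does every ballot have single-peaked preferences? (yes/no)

Axis positions: F=1, G=2, D=3, A=4.
Faction 1 (peak G at position 2): ranking walks positions 2-3-4-1, expanding outward from the peak — single-peaked.
Faction 2 (peak F at position 1): ranking walks positions 1-2-3-4, expanding outward from the peak — single-peaked.
Faction 3 (peak G at position 2): ranking walks positions 2-1-3-4, expanding outward from the peak — single-peaked.
Faction 4 (peak G at position 2): ranking walks positions 2-3-1-4, expanding outward from the peak — single-peaked.
Faction 5 (peak A at position 4): ranking walks positions 4-3-2-1, expanding outward from the peak — single-peaked.
Every ranking is single-peaked on this axis.

yes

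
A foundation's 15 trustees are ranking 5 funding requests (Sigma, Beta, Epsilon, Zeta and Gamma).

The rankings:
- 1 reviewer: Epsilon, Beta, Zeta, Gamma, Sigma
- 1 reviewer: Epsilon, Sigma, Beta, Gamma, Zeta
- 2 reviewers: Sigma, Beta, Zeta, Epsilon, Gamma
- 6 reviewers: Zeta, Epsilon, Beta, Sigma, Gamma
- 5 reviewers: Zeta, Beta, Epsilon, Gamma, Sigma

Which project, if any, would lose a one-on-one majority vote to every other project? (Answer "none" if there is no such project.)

Gamma

Pairwise majorities:
Sigma vs Beta: Beta wins 12–3.
Sigma vs Epsilon: 2 for Sigma, 13 for Epsilon — Epsilon by 13–2.
Sigma–Zeta: Zeta 12–3.
Sigma–Gamma: Sigma 9–6.
Beta vs Epsilon: 2+5 = 7 for Beta, 8 for Epsilon — Epsilon by 8–7.
Beta vs Zeta: 4 to 11, Zeta.
Beta vs Gamma: Beta, 15–0.
Epsilon vs Zeta: 2 to 13, Zeta.
Epsilon vs Gamma: Epsilon wins 15–0.
Zeta vs Gamma: 1+2+6+5 = 14 for Zeta, 1 for Gamma — Zeta by 14–1.
Gamma is beaten in every head-to-head and is the Condorcet loser.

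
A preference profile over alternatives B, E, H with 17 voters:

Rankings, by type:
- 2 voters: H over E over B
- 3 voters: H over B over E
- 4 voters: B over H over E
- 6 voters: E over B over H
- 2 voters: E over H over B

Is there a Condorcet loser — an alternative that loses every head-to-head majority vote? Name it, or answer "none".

none

Head-to-head results (17 voters):
B vs E: E, 10–7.
B vs H: B preferred on 4+6 = 10 ballots; B wins 10–7.
E vs H: H, 9–8.
Every alternative wins at least one matchup (B beats H; E beats B; H beats E), so there is no Condorcet loser.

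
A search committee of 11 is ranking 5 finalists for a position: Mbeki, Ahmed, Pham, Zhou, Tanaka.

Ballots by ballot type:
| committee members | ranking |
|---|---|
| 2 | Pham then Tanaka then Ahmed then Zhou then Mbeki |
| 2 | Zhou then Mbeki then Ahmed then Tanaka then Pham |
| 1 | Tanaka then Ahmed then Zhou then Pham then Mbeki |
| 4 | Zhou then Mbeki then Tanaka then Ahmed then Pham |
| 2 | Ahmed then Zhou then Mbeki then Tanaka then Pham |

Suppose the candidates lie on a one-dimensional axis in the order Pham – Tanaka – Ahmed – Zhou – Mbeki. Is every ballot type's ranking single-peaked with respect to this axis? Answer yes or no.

no

Axis positions: Pham=1, Tanaka=2, Ahmed=3, Zhou=4, Mbeki=5.
Ballot type 1 (peak Pham at position 1): ranking walks positions 1-2-3-4-5, expanding outward from the peak — single-peaked.
Ballot type 2 (peak Zhou at position 4): ranking walks positions 4-5-3-2-1, expanding outward from the peak — single-peaked.
Ballot type 3 (peak Tanaka at position 2): ranking walks positions 2-3-4-1-5, expanding outward from the peak — single-peaked.
Ballot type 4: ranking walks positions 4-5-2-3-1; Tanaka is ranked above Ahmed even though Ahmed lies between Tanaka and the peak Zhou on the axis — preferences dip and rise again. Not single-peaked.
Ballot type 5 (peak Ahmed at position 3): ranking walks positions 3-4-5-2-1, expanding outward from the peak — single-peaked.
Ballot type 4 violates single-peakedness, so the profile is not single-peaked on this axis.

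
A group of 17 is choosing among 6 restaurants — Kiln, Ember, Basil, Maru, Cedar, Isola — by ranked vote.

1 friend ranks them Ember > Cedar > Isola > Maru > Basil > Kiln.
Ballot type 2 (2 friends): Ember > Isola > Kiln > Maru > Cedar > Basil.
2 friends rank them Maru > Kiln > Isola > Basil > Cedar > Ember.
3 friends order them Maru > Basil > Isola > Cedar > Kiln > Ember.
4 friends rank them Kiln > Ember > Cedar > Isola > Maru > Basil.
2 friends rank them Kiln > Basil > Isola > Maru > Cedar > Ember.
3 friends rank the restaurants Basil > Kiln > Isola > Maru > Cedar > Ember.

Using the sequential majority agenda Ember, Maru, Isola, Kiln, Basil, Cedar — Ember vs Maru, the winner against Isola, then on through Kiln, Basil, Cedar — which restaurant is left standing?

Round 1: Ember vs Maru — 7–10, Maru advances.
Round 2: Maru vs Isola — 5–12, Isola advances.
Round 3: Isola vs Kiln — 6–11, Kiln advances.
Round 4: Kiln vs Basil — 10–7, Kiln advances.
Round 5: Kiln vs Cedar — 13–4, Kiln advances.
Kiln survives the agenda.

Kiln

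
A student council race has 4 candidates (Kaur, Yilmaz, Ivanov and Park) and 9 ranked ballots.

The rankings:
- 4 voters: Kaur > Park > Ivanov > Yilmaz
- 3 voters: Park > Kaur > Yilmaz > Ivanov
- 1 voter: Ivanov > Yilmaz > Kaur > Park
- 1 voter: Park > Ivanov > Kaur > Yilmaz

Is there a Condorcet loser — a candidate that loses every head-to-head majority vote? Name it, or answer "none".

Head-to-head results (9 voters):
Kaur vs Yilmaz: Kaur, 8–1.
Kaur vs Ivanov: Kaur is ranked higher on 4+3 = 7 ballots, Ivanov on 2. Kaur wins 7–2.
Kaur–Park: Kaur 5–4.
Yilmaz vs Ivanov: Ivanov wins 6–3.
Yilmaz vs Park: Park, 8–1.
Ivanov–Park: Park 8–1.
Only Yilmaz has no wins; Yilmaz is the Condorcet loser.

Yilmaz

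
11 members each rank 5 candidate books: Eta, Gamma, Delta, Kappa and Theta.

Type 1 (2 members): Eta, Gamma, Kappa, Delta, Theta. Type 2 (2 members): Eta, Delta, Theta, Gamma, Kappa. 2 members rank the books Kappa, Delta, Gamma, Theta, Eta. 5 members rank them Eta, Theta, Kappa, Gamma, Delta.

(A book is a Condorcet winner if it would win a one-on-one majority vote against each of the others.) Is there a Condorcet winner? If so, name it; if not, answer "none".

Check each pair by majority over 11 ballots:
Eta–Gamma: Eta 9–2.
Eta vs Delta: Eta wins 9–2.
Eta vs Kappa: Eta wins 9–2.
Eta vs Theta: Eta wins 9–2.
Gamma vs Delta: Gamma wins 7–4.
Gamma vs Kappa: Kappa, 7–4.
Gamma vs Theta: Theta wins 7–4.
Delta vs Kappa: Kappa, 9–2.
Delta–Theta: Delta 6–5.
Kappa vs Theta: Theta, 7–4.
Only Eta has no losses; Eta is the Condorcet winner.

Eta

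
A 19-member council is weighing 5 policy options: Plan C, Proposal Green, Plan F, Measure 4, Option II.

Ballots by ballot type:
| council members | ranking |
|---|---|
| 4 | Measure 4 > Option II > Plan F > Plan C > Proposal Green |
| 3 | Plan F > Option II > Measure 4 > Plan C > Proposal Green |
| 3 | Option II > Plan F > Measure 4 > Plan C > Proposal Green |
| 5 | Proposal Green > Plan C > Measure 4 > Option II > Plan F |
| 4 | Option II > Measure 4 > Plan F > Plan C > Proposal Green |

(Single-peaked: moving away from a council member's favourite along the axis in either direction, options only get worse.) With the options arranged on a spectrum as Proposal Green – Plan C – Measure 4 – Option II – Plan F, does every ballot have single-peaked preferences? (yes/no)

yes

Axis positions: Proposal Green=1, Plan C=2, Measure 4=3, Option II=4, Plan F=5.
Ballot type 1 (peak Measure 4 at position 3): ranking walks positions 3-4-5-2-1, expanding outward from the peak — single-peaked.
Ballot type 2 (peak Plan F at position 5): ranking walks positions 5-4-3-2-1, expanding outward from the peak — single-peaked.
Ballot type 3 (peak Option II at position 4): ranking walks positions 4-5-3-2-1, expanding outward from the peak — single-peaked.
Ballot type 4 (peak Proposal Green at position 1): ranking walks positions 1-2-3-4-5, expanding outward from the peak — single-peaked.
Ballot type 5 (peak Option II at position 4): ranking walks positions 4-3-5-2-1, expanding outward from the peak — single-peaked.
Every ranking is single-peaked on this axis.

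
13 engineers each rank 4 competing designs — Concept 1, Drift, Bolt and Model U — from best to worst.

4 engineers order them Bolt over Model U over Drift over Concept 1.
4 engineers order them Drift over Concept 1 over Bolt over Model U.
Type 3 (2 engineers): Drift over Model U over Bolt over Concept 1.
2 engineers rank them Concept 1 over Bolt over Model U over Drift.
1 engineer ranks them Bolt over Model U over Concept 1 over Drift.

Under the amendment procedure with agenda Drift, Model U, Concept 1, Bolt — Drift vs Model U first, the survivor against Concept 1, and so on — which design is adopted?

Bolt

Round 1: Drift vs Model U — 6–7, Model U advances.
Round 2: Model U vs Concept 1 — 7–6, Model U advances.
Round 3: Model U vs Bolt — 2–11, Bolt advances.
The agenda winner is Bolt.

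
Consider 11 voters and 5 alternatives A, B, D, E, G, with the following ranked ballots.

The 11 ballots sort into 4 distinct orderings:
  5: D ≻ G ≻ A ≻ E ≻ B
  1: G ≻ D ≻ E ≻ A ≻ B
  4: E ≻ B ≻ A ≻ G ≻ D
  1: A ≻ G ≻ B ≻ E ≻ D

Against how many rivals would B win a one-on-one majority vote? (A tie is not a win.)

B against each rival (11 voters):
B vs A: A wins 7–4.
B vs D: D wins 6–5.
B vs E: B is ranked higher on 1 ballot, E on 10. E wins 10–1.
B vs G: G, 7–4.
B beats no one; loses to A, D, E, G — 0 pairwise wins.

0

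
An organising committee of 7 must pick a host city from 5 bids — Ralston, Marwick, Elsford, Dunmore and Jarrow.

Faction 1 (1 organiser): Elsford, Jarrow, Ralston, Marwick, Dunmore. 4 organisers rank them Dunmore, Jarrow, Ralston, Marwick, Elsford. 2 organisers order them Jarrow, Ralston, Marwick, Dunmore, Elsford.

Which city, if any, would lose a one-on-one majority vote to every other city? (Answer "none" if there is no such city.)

Elsford

Pairwise majorities:
Ralston vs Marwick: Ralston, 7–0.
Ralston vs Elsford: 4+2 = 6 for Ralston, 1 for Elsford — Ralston by 6–1.
Ralston vs Dunmore: Dunmore, 4–3.
Ralston vs Jarrow: Jarrow, 7–0.
Marwick vs Elsford: 4+2 = 6 for Marwick, 1 for Elsford — Marwick by 6–1.
Marwick vs Dunmore: 1+2 = 3 for Marwick, 4 for Dunmore — Dunmore by 4–3.
Marwick vs Jarrow: Marwick preferred on 0 ballots; Jarrow wins 7–0.
Elsford–Dunmore: Dunmore 6–1.
Elsford vs Jarrow: 1 for Elsford, 6 for Jarrow — Jarrow by 6–1.
Dunmore vs Jarrow: 4 for Dunmore, 3 for Jarrow — Dunmore by 4–3.
Only Elsford has no wins; Elsford is the Condorcet loser.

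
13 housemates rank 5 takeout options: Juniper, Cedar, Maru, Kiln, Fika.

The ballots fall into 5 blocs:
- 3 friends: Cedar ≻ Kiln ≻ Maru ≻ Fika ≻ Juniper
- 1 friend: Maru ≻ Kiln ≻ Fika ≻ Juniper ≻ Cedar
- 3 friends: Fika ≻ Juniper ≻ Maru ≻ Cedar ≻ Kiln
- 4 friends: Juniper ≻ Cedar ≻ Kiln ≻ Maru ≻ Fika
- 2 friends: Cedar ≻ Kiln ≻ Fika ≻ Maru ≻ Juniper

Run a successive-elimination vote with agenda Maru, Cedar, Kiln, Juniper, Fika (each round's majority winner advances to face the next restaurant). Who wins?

Fika

Round 1: Maru vs Cedar — 4–9, Cedar advances.
Round 2: Cedar vs Kiln — 12–1, Cedar advances.
Round 3: Cedar vs Juniper — 5–8, Juniper advances.
Round 4: Juniper vs Fika — 4–9, Fika advances.
The agenda winner is Fika.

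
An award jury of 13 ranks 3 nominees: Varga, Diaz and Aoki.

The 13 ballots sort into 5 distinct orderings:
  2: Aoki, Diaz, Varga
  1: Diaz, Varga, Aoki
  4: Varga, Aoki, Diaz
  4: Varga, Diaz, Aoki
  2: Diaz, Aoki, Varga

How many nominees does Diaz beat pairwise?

1

Diaz against each rival (13 jurors):
Diaz–Varga: Varga 8–5.
Diaz vs Aoki: Diaz is ranked higher on 1+4+2 = 7 ballots, Aoki on 6. Diaz wins 7–6.
Diaz beats Aoki; loses to Varga — 1 pairwise win.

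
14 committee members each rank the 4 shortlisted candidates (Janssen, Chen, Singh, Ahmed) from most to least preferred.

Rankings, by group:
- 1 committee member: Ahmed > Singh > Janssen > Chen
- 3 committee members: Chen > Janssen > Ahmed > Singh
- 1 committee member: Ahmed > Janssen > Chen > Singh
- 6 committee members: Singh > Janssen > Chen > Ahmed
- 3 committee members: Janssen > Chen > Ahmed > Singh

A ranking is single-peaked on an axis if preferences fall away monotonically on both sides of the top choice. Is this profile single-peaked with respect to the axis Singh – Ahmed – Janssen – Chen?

Axis positions: Singh=1, Ahmed=2, Janssen=3, Chen=4.
Group 1 (peak Ahmed at position 2): ranking walks positions 2-1-3-4, expanding outward from the peak — single-peaked.
Group 2 (peak Chen at position 4): ranking walks positions 4-3-2-1, expanding outward from the peak — single-peaked.
Group 3 (peak Ahmed at position 2): ranking walks positions 2-3-4-1, expanding outward from the peak — single-peaked.
Group 4: ranking walks positions 1-3-4-2; Janssen is ranked above Ahmed even though Ahmed lies between Janssen and the peak Singh on the axis — preferences dip and rise again. Not single-peaked.
Group 5 (peak Janssen at position 3): ranking walks positions 3-4-2-1, expanding outward from the peak — single-peaked.
Group 4 violates single-peakedness, so the profile is not single-peaked on this axis.

no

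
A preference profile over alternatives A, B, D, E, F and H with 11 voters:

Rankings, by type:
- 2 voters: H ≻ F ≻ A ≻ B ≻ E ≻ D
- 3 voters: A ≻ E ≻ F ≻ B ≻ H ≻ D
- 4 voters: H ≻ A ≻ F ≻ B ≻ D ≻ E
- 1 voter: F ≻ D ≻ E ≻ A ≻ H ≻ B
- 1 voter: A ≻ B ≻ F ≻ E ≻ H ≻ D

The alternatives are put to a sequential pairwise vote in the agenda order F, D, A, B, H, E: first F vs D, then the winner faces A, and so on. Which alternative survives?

H

Round 1: F vs D — 11–0, F advances.
Round 2: F vs A — 3–8, A advances.
Round 3: A vs B — 11–0, A advances.
Round 4: A vs H — 5–6, H advances.
Round 5: H vs E — 6–5, H advances.
The agenda winner is H.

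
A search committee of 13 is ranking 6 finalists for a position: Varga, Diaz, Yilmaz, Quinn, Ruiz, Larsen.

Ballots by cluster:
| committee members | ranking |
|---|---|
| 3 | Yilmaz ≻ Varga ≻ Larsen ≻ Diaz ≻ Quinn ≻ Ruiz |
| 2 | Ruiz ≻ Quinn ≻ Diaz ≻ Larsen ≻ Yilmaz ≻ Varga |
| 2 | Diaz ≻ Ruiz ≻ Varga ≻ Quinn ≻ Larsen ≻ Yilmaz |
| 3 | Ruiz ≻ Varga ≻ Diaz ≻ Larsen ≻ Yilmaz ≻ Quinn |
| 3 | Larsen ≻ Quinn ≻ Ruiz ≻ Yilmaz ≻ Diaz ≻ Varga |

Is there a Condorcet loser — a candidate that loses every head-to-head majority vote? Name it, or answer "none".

Pairwise majorities:
Varga–Diaz: Diaz 7–6.
Varga vs Yilmaz: Yilmaz, 8–5.
Varga vs Quinn: Varga, 8–5.
Varga vs Ruiz: Ruiz wins 10–3.
Varga vs Larsen: Varga, 8–5.
Diaz vs Yilmaz: 2+2+3 = 7 for Diaz, 6 for Yilmaz — Diaz by 7–6.
Diaz vs Quinn: Diaz, 8–5.
Diaz vs Ruiz: Ruiz, 8–5.
Diaz vs Larsen: Diaz, 7–6.
Yilmaz vs Quinn: Quinn wins 7–6.
Yilmaz vs Ruiz: Ruiz, 10–3.
Yilmaz vs Larsen: Yilmaz is ranked higher on 3 ballots, Larsen on 10. Larsen wins 10–3.
Quinn vs Ruiz: 6 to 7, Ruiz.
Quinn vs Larsen: 2+2 = 4 for Quinn, 9 for Larsen — Larsen by 9–4.
Ruiz–Larsen: Ruiz 7–6.
Each candidate has at least one pairwise win (Varga beats Quinn; Diaz beats Varga; Yilmaz beats Varga; Quinn beats Yilmaz; Ruiz beats Varga; Larsen beats Yilmaz) — no Condorcet loser.

none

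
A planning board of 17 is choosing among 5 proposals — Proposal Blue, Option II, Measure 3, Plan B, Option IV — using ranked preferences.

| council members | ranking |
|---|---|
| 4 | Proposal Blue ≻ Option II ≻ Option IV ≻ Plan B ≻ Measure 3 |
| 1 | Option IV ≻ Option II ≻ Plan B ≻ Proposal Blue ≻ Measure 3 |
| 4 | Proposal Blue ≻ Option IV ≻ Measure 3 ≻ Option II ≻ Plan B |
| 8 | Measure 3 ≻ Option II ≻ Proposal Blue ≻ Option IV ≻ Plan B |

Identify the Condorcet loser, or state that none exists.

Pairwise majorities:
Proposal Blue vs Option II: Option II wins 9–8.
Proposal Blue vs Measure 3: Proposal Blue is ranked higher on 4+1+4 = 9 ballots, Measure 3 on 8. Proposal Blue wins 9–8.
Proposal Blue vs Plan B: Proposal Blue preferred on 4+4+8 = 16 ballots; Proposal Blue wins 16–1.
Proposal Blue–Option IV: Proposal Blue 16–1.
Option II–Measure 3: Measure 3 12–5.
Option II vs Plan B: 4+1+4+8 = 17 for Option II, 0 for Plan B — Option II by 17–0.
Option II vs Option IV: Option II is ranked higher on 4+8 = 12 ballots, Option IV on 5. Option II wins 12–5.
Measure 3 vs Plan B: Measure 3 preferred on 4+8 = 12 ballots; Measure 3 wins 12–5.
Measure 3 vs Option IV: Option IV wins 9–8.
Plan B vs Option IV: Option IV wins 17–0.
Only Plan B has no wins; Plan B is the Condorcet loser.

Plan B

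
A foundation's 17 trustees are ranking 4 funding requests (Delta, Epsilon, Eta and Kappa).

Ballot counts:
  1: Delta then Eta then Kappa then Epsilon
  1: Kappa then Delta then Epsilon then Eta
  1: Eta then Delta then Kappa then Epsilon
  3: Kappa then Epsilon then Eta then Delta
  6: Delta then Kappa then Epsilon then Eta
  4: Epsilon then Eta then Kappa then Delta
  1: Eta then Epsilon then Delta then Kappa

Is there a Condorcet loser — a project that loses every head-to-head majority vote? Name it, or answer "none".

none

Pairwise majorities:
Delta vs Epsilon: Delta, 9–8.
Delta vs Eta: Eta, 9–8.
Delta vs Kappa: 1+1+6+1 = 9 for Delta, 8 for Kappa — Delta by 9–8.
Epsilon–Eta: Epsilon 14–3.
Epsilon vs Kappa: Epsilon is ranked higher on 4+1 = 5 ballots, Kappa on 12. Kappa wins 12–5.
Eta vs Kappa: Kappa wins 10–7.
Every project wins at least one matchup (Delta beats Epsilon; Epsilon beats Eta; Eta beats Delta; Kappa beats Epsilon), so there is no Condorcet loser.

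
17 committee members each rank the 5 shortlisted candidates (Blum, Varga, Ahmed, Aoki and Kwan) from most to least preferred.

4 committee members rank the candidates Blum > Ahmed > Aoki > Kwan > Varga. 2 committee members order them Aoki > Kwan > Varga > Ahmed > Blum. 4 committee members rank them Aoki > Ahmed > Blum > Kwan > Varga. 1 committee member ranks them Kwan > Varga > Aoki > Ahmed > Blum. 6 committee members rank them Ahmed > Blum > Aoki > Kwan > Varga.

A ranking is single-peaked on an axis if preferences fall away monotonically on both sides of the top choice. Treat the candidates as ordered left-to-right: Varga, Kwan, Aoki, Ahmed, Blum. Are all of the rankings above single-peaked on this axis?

yes

Axis positions: Varga=1, Kwan=2, Aoki=3, Ahmed=4, Blum=5.
Cluster 1 (peak Blum at position 5): ranking walks positions 5-4-3-2-1, expanding outward from the peak — single-peaked.
Cluster 2 (peak Aoki at position 3): ranking walks positions 3-2-1-4-5, expanding outward from the peak — single-peaked.
Cluster 3 (peak Aoki at position 3): ranking walks positions 3-4-5-2-1, expanding outward from the peak — single-peaked.
Cluster 4 (peak Kwan at position 2): ranking walks positions 2-1-3-4-5, expanding outward from the peak — single-peaked.
Cluster 5 (peak Ahmed at position 4): ranking walks positions 4-5-3-2-1, expanding outward from the peak — single-peaked.
Every ranking is single-peaked on this axis.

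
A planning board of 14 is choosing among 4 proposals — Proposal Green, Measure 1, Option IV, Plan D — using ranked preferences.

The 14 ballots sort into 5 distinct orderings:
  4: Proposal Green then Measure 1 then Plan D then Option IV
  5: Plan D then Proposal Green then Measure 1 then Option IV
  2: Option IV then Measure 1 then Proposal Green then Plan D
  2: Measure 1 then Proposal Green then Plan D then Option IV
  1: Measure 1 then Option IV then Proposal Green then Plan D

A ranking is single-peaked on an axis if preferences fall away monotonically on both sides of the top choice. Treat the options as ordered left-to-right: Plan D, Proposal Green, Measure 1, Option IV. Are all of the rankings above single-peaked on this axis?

yes

Axis positions: Plan D=1, Proposal Green=2, Measure 1=3, Option IV=4.
Cluster 1 (peak Proposal Green at position 2): ranking walks positions 2-3-1-4, expanding outward from the peak — single-peaked.
Cluster 2 (peak Plan D at position 1): ranking walks positions 1-2-3-4, expanding outward from the peak — single-peaked.
Cluster 3 (peak Option IV at position 4): ranking walks positions 4-3-2-1, expanding outward from the peak — single-peaked.
Cluster 4 (peak Measure 1 at position 3): ranking walks positions 3-2-1-4, expanding outward from the peak — single-peaked.
Cluster 5 (peak Measure 1 at position 3): ranking walks positions 3-4-2-1, expanding outward from the peak — single-peaked.
Every ranking is single-peaked on this axis.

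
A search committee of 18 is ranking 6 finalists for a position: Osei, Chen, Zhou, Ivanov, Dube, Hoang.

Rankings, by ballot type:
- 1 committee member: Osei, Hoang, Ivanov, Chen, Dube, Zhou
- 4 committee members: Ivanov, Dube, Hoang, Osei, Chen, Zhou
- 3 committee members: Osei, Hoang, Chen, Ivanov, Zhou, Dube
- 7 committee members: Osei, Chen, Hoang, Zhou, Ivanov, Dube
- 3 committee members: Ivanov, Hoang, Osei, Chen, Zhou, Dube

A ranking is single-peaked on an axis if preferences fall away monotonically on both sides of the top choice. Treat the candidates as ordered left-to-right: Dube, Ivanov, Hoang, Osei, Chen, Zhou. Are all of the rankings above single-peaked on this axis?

yes

Axis positions: Dube=1, Ivanov=2, Hoang=3, Osei=4, Chen=5, Zhou=6.
Ballot type 1 (peak Osei at position 4): ranking walks positions 4-3-2-5-1-6, expanding outward from the peak — single-peaked.
Ballot type 2 (peak Ivanov at position 2): ranking walks positions 2-1-3-4-5-6, expanding outward from the peak — single-peaked.
Ballot type 3 (peak Osei at position 4): ranking walks positions 4-3-5-2-6-1, expanding outward from the peak — single-peaked.
Ballot type 4 (peak Osei at position 4): ranking walks positions 4-5-3-6-2-1, expanding outward from the peak — single-peaked.
Ballot type 5 (peak Ivanov at position 2): ranking walks positions 2-3-4-5-6-1, expanding outward from the peak — single-peaked.
Every ranking is single-peaked on this axis.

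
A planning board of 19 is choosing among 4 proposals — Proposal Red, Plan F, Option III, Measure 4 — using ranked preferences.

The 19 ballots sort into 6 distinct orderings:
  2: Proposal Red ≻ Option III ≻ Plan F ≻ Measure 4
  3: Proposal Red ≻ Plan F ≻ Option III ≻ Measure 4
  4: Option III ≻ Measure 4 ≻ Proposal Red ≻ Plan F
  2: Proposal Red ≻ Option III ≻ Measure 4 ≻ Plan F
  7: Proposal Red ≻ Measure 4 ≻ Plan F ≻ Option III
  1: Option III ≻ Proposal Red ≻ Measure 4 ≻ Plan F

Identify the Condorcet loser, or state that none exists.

none

Head-to-head results (19 council members):
Proposal Red vs Plan F: Proposal Red wins 19–0.
Proposal Red vs Option III: 14 to 5, Proposal Red.
Proposal Red vs Measure 4: Proposal Red wins 15–4.
Plan F–Option III: Plan F 10–9.
Plan F vs Measure 4: Measure 4 wins 14–5.
Option III–Measure 4: Option III 12–7.
No option is winless: Proposal Red beats Plan F; Plan F beats Option III; Option III beats Measure 4; Measure 4 beats Plan F. There is no Condorcet loser.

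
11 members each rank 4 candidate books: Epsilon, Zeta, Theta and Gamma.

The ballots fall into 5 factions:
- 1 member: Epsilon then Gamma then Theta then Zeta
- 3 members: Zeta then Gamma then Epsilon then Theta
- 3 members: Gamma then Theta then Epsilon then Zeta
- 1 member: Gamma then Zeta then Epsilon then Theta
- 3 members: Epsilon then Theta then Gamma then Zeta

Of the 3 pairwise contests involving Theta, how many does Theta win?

Theta against each rival (11 members):
Theta vs Epsilon: Theta is ranked higher on 3 ballots, Epsilon on 8. Epsilon wins 8–3.
Theta vs Zeta: Theta wins 7–4.
Theta vs Gamma: 3 to 8, Gamma.
Theta beats Zeta; loses to Epsilon, Gamma — 1 pairwise win.

1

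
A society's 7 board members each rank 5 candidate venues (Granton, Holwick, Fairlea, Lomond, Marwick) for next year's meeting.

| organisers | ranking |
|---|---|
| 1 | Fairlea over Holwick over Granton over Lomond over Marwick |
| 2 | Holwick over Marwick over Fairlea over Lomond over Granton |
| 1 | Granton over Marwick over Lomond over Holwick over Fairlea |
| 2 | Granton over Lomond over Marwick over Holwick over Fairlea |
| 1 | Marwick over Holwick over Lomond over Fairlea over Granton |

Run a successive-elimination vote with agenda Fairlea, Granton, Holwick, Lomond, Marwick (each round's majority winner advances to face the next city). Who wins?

Marwick

Round 1: Fairlea vs Granton — 4–3, Fairlea advances.
Round 2: Fairlea vs Holwick — 1–6, Holwick advances.
Round 3: Holwick vs Lomond — 4–3, Holwick advances.
Round 4: Holwick vs Marwick — 3–4, Marwick advances.
The agenda winner is Marwick.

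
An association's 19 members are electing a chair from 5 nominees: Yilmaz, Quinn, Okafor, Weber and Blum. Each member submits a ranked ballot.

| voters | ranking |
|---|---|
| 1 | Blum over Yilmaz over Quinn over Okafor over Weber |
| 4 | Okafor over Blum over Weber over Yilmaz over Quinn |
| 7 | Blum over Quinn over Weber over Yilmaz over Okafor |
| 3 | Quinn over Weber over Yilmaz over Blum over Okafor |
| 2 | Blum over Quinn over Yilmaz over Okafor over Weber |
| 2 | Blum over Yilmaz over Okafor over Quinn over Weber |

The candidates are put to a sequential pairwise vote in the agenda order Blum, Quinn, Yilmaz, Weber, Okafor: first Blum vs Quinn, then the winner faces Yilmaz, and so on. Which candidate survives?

Blum

Round 1: Blum vs Quinn — 16–3, Blum advances.
Round 2: Blum vs Yilmaz — 16–3, Blum advances.
Round 3: Blum vs Weber — 16–3, Blum advances.
Round 4: Blum vs Okafor — 15–4, Blum advances.
The agenda winner is Blum.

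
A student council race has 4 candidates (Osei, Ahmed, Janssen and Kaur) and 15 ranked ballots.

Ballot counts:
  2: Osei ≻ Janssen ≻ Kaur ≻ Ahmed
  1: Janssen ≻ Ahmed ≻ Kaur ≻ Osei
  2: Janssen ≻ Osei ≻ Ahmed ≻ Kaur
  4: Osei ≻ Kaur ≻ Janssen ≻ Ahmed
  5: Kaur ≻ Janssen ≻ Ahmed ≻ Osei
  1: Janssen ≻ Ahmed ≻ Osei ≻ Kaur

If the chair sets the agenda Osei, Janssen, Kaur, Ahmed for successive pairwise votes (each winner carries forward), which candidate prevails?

Round 1: Osei vs Janssen — 6–9, Janssen advances.
Round 2: Janssen vs Kaur — 6–9, Kaur advances.
Round 3: Kaur vs Ahmed — 11–4, Kaur advances.
Kaur survives the agenda.

Kaur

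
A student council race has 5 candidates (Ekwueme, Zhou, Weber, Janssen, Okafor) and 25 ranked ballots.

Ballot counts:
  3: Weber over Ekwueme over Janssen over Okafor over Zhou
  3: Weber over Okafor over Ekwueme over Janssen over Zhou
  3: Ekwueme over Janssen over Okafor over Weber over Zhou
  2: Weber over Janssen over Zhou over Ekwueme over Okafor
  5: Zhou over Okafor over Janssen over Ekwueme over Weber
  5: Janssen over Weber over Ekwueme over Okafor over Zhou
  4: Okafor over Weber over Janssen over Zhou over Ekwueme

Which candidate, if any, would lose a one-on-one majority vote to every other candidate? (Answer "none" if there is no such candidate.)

Zhou

Pairwise majorities:
Ekwueme vs Zhou: 14 to 11, Ekwueme.
Ekwueme vs Weber: Weber, 17–8.
Ekwueme–Janssen: Janssen 16–9.
Ekwueme–Okafor: Ekwueme 13–12.
Zhou vs Weber: Weber, 20–5.
Zhou vs Janssen: 5 for Zhou, 20 for Janssen — Janssen by 20–5.
Zhou–Okafor: Okafor 18–7.
Weber vs Janssen: Weber is ranked higher on 3+3+2+4 = 12 ballots, Janssen on 13. Janssen wins 13–12.
Weber vs Okafor: Weber preferred on 3+3+2+5 = 13 ballots; Weber wins 13–12.
Janssen vs Okafor: 3+3+2+5 = 13 for Janssen, 12 for Okafor — Janssen by 13–12.
Zhou is beaten in every head-to-head and is the Condorcet loser.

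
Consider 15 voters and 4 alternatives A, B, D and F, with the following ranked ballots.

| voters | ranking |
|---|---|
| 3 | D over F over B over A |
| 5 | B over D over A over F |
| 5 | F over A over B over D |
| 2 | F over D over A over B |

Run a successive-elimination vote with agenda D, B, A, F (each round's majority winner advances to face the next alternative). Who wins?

Round 1: D vs B — 5–10, B advances.
Round 2: B vs A — 8–7, B advances.
Round 3: B vs F — 5–10, F advances.
The agenda winner is F.

F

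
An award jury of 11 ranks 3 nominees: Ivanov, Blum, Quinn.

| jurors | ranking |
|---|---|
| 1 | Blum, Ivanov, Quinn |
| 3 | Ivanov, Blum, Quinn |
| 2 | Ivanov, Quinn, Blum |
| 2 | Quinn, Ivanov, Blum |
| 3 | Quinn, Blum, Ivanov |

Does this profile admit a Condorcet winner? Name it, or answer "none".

Ivanov

Head-to-head results (11 jurors):
Ivanov vs Blum: Ivanov preferred on 3+2+2 = 7 ballots; Ivanov wins 7–4.
Ivanov vs Quinn: Ivanov wins 6–5.
Blum vs Quinn: 4 to 7, Quinn.
Ivanov wins every pairwise contest, so Ivanov is the Condorcet winner.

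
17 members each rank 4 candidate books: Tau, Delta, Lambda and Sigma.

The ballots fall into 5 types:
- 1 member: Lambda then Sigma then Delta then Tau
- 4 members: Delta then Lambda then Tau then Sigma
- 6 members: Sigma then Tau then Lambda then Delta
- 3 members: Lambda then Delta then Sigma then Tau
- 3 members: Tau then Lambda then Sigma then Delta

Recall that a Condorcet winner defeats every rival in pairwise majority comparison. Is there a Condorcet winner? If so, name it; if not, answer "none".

none

Check each pair by majority over 17 ballots:
Tau vs Delta: Tau, 9–8.
Tau vs Lambda: Tau, 9–8.
Tau vs Sigma: Sigma, 10–7.
Delta vs Lambda: Lambda wins 13–4.
Delta vs Sigma: Sigma wins 10–7.
Lambda vs Sigma: Lambda, 11–6.
No book is unbeaten: Tau loses to Sigma; Delta loses to Tau; Lambda loses to Tau; Sigma loses to Lambda. In particular Tau → Lambda → Sigma → Tau is a majority cycle — no Condorcet winner exists.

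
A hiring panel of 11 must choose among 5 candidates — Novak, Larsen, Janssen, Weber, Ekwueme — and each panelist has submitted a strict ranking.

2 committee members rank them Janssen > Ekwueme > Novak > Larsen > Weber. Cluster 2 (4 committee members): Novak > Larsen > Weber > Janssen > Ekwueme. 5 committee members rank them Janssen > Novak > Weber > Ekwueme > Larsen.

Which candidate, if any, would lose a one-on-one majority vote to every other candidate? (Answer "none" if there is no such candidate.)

none

Pairwise majorities:
Novak vs Larsen: Novak, 11–0.
Novak vs Janssen: Janssen wins 7–4.
Novak vs Weber: Novak is ranked higher on 2+4+5 = 11 ballots, Weber on 0. Novak wins 11–0.
Novak vs Ekwueme: Novak wins 9–2.
Larsen vs Janssen: 4 to 7, Janssen.
Larsen vs Weber: Larsen is ranked higher on 2+4 = 6 ballots, Weber on 5. Larsen wins 6–5.
Larsen vs Ekwueme: Ekwueme, 7–4.
Janssen vs Weber: Janssen, 7–4.
Janssen vs Ekwueme: Janssen preferred on 2+4+5 = 11 ballots; Janssen wins 11–0.
Weber vs Ekwueme: Weber wins 9–2.
No candidate is winless: Novak beats Larsen; Larsen beats Weber; Janssen beats Novak; Weber beats Ekwueme; Ekwueme beats Larsen. There is no Condorcet loser.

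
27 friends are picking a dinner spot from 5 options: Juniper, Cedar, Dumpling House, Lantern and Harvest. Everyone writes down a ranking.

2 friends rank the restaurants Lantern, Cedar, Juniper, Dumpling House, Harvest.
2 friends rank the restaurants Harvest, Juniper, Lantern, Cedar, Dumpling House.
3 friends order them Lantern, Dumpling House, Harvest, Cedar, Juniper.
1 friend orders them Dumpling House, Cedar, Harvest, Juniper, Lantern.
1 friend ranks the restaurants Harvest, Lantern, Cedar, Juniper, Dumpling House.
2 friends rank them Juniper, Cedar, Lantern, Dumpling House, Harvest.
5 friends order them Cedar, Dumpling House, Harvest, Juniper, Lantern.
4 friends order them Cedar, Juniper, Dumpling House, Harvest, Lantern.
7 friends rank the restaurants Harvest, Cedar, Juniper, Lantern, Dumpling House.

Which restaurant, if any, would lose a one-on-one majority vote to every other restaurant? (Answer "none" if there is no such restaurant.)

Head-to-head results (27 friends):
Juniper vs Cedar: Juniper is ranked higher on 2+2 = 4 ballots, Cedar on 23. Cedar wins 23–4.
Juniper–Dumpling House: Juniper 18–9.
Juniper vs Lantern: Juniper wins 21–6.
Juniper–Harvest: Harvest 19–8.
Cedar vs Dumpling House: 23 for Cedar, 4 for Dumpling House — Cedar by 23–4.
Cedar–Lantern: Cedar 19–8.
Cedar vs Harvest: Cedar, 14–13.
Dumpling House vs Lantern: 1+5+4 = 10 for Dumpling House, 17 for Lantern — Lantern by 17–10.
Dumpling House vs Harvest: Dumpling House, 17–10.
Lantern vs Harvest: 7 to 20, Harvest.
Each restaurant has at least one pairwise win (Juniper beats Dumpling House; Cedar beats Juniper; Dumpling House beats Harvest; Lantern beats Dumpling House; Harvest beats Juniper) — no Condorcet loser.

none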